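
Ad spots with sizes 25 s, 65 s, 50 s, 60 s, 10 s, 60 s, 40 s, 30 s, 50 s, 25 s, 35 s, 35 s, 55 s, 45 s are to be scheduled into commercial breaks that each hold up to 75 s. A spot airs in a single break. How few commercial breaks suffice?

Total = 65 + 60 + 60 + 55 + 50 + 50 + 45 + 40 + 35 + 35 + 30 + 25 + 25 + 10 = 585 s.
Lower bound: ⌈585/75⌉ = 8 commercial breaks.
A packing using 9 commercial breaks:
  break 1: 65 + 10 = 75
  break 2: 60 = 60
  break 3: 60 = 60
  break 4: 55 = 55
  break 5: 50 + 25 = 75
  break 6: 50 + 25 = 75
  break 7: 45 + 30 = 75
  break 8: 40 + 35 = 75
  break 9: 35 = 35
No arrangement into 8 commercial breaks stays within capacity, so 9 is optimal.

9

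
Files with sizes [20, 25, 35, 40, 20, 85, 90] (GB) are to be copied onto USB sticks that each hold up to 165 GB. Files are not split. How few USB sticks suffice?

Total = 90 + 85 + 40 + 35 + 25 + 20 + 20 = 315 GB.
Lower bound: ⌈315/165⌉ = 2 USB sticks.
A packing using 2 USB sticks:
  USB stick 1: 90 + 40 + 35 = 165
  USB stick 2: 85 + 25 + 20 + 20 = 150
This matches the lower bound, so 2 is optimal.

2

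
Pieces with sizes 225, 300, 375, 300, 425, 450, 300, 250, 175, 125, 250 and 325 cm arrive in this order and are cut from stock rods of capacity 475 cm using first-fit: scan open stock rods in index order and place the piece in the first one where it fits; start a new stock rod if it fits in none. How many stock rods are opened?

  225 → stock rod 1 (new)  [load 225/475]
  300 → stock rod 2 (new)  [load 300/475]
  375 → stock rod 3 (new)  [load 375/475]
  300 → stock rod 4 (new)  [load 300/475]
  425 → stock rod 5 (new)  [load 425/475]
  450 → stock rod 6 (new)  [load 450/475]
  300 → stock rod 7 (new)  [load 300/475]
  250 → stock rod 1  [load 475/475]
  175 → stock rod 2  [load 475/475]
  125 → stock rod 4  [load 425/475]
  250 → stock rod 8 (new)  [load 250/475]
  325 → stock rod 9 (new)  [load 325/475]
9 stock rods opened.

9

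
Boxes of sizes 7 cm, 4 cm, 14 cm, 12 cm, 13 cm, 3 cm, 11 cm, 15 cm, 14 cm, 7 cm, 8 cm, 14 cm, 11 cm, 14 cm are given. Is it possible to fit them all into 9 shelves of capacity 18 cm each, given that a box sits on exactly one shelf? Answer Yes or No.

Total = 147 cm; ⌈147/18⌉ = 9.
The bound of 9 does not rule out 9, but exhaustive search shows no assignment into 9 shelves of capacity 18 cm exists — the minimum is 10.

No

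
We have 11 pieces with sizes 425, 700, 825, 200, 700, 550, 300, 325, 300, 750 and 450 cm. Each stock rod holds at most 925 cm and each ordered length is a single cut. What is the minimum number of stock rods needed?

Total = 825 + 750 + 700 + 700 + 550 + 450 + 425 + 325 + 300 + 300 + 200 = 5525 cm.
Lower bound: ⌈5525/925⌉ = 6 stock rods.
A packing using 7 stock rods:
  stock rod 1: 825 = 825
  stock rod 2: 750 = 750
  stock rod 3: 700 + 200 = 900
  stock rod 4: 700 = 700
  stock rod 5: 550 + 325 = 875
  stock rod 6: 450 + 425 = 875
  stock rod 7: 300 + 300 = 600
No arrangement into 6 stock rods stays within capacity, so 7 is optimal.

7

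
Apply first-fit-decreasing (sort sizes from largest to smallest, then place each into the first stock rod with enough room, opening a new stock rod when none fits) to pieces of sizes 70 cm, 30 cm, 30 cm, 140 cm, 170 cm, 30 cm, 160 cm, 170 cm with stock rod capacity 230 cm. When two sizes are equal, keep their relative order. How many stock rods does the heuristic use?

Sorted descending: 170, 170, 160, 140, 70, 30, 30, 30.
  170 → stock rod 1 (new)  [load 170/230]
  170 → stock rod 2 (new)  [load 170/230]
  160 → stock rod 3 (new)  [load 160/230]
  140 → stock rod 4 (new)  [load 140/230]
  70 → stock rod 3  [load 230/230]
  30 → stock rod 1  [load 200/230]
  30 → stock rod 1  [load 230/230]
  30 → stock rod 2  [load 200/230]
4 stock rods opened.

4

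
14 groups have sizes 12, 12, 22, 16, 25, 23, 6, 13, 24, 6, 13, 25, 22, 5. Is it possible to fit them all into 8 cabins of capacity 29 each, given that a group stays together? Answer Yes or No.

Total = 224; ⌈224/29⌉ = 8.
The bound of 8 does not rule out 8, but exhaustive search shows no assignment into 8 cabins of capacity 29 exists — the minimum is 9.

No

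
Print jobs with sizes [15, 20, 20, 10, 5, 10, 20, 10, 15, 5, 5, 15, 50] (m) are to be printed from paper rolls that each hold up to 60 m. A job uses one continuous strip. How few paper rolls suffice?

4

Total = 50 + 20 + 20 + 20 + 15 + 15 + 15 + 10 + 10 + 10 + 5 + 5 + 5 = 200 m.
Lower bound: ⌈200/60⌉ = 4 paper rolls.
A packing using 4 paper rolls:
  roll 1: 50 + 10 = 60
  roll 2: 20 + 20 + 20 = 60
  roll 3: 15 + 15 + 15 + 10 + 5 = 60
  roll 4: 10 + 5 + 5 = 20
This matches the lower bound, so 4 is optimal.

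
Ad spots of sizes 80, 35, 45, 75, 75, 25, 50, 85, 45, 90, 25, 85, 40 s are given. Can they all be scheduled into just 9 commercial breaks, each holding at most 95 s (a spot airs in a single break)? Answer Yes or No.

A valid assignment using 9 commercial breaks:
  break 1: 90 = 90
  break 2: 85 = 85
  break 3: 85 = 85
  break 4: 80 = 80
  break 5: 75 = 75
  break 6: 75 = 75
  break 7: 50 + 45 = 95
  break 8: 45 + 40 = 85
  break 9: 35 + 25 + 25 = 85
Every load is within 95 s, so 9 commercial breaks suffice.

Yes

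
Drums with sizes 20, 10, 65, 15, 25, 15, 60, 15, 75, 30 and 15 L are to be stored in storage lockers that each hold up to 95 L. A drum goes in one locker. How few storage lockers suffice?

4

Total = 75 + 65 + 60 + 30 + 25 + 20 + 15 + 15 + 15 + 15 + 10 = 345 L.
Lower bound: ⌈345/95⌉ = 4 storage lockers.
A packing using 4 storage lockers:
  locker 1: 75 + 20 = 95
  locker 2: 65 + 30 = 95
  locker 3: 60 + 25 + 10 = 95
  locker 4: 15 + 15 + 15 + 15 = 60
This matches the lower bound, so 4 is optimal.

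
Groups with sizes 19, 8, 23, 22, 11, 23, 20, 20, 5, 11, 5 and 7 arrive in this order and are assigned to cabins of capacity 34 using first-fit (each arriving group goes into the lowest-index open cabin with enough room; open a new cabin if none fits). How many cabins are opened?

  19 → cabin 1 (new)  [load 19/34]
  8 → cabin 1  [load 27/34]
  23 → cabin 2 (new)  [load 23/34]
  22 → cabin 3 (new)  [load 22/34]
  11 → cabin 2  [load 34/34]
  23 → cabin 4 (new)  [load 23/34]
  20 → cabin 5 (new)  [load 20/34]
  20 → cabin 6 (new)  [load 20/34]
  5 → cabin 1  [load 32/34]
  11 → cabin 3  [load 33/34]
  5 → cabin 4  [load 28/34]
  7 → cabin 5  [load 27/34]
6 cabins opened.

6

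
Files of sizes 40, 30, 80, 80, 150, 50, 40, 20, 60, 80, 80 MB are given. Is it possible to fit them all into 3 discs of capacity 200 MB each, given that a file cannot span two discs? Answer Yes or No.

Total = 710 MB; ⌈710/200⌉ = 4.
At least 4 discs are required, but only 3 are allowed.

No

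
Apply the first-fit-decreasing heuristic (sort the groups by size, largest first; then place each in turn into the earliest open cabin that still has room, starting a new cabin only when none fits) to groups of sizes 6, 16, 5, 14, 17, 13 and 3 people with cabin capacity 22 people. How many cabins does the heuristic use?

4

Sorted descending: 17, 16, 14, 13, 6, 5, 3.
  17 → cabin 1 (new)  [load 17/22]
  16 → cabin 2 (new)  [load 16/22]
  14 → cabin 3 (new)  [load 14/22]
  13 → cabin 4 (new)  [load 13/22]
  6 → cabin 2  [load 22/22]
  5 → cabin 1  [load 22/22]
  3 → cabin 3  [load 17/22]
4 cabins opened.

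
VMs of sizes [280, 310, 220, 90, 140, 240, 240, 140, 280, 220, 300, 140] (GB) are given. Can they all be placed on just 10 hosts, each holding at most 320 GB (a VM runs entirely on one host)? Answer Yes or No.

A valid assignment using 10 hosts:
  host 1: 310 = 310
  host 2: 300 = 300
  host 3: 280 = 280
  host 4: 280 = 280
  host 5: 240 = 240
  host 6: 240 = 240
  host 7: 220 + 90 = 310
  host 8: 220 = 220
  host 9: 140 + 140 = 280
  host 10: 140 = 140
Every load is within 320 GB, so 10 hosts suffice.

Yes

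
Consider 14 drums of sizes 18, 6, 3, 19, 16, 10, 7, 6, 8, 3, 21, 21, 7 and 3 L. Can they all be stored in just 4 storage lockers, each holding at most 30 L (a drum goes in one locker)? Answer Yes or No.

No

Total = 148 L; ⌈148/30⌉ = 5.
At least 5 storage lockers are required, but only 4 are allowed.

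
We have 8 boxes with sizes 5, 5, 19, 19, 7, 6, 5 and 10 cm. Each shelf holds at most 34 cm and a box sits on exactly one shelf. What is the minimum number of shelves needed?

Total = 19 + 19 + 10 + 7 + 6 + 5 + 5 + 5 = 76 cm.
Lower bound: ⌈76/34⌉ = 3 shelves.
A packing using 3 shelves:
  shelf 1: 19 + 10 + 5 = 34
  shelf 2: 19 + 7 + 6 = 32
  shelf 3: 5 + 5 = 10
This matches the lower bound, so 3 is optimal.

3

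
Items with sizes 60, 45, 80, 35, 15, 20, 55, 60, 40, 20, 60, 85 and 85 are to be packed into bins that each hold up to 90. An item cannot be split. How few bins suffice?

8

Total = 85 + 85 + 80 + 60 + 60 + 60 + 55 + 45 + 40 + 35 + 20 + 20 + 15 = 660.
Lower bound: ⌈660/90⌉ = 8 bins.
A packing using 8 bins:
  bin 1: 85 = 85
  bin 2: 85 = 85
  bin 3: 80 = 80
  bin 4: 60 + 20 = 80
  bin 5: 60 + 20 = 80
  bin 6: 60 + 15 = 75
  bin 7: 55 + 35 = 90
  bin 8: 45 + 40 = 85
This matches the lower bound, so 8 is optimal.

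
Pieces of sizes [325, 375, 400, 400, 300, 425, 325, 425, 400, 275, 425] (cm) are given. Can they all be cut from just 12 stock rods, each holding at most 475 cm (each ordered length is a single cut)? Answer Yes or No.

Yes

A valid assignment using 11 stock rods:
  stock rod 1: 425 = 425
  stock rod 2: 425 = 425
  stock rod 3: 425 = 425
  stock rod 4: 400 = 400
  stock rod 5: 400 = 400
  stock rod 6: 400 = 400
  stock rod 7: 375 = 375
  stock rod 8: 325 = 325
  stock rod 9: 325 = 325
  stock rod 10: 300 = 300
  stock rod 11: 275 = 275
That uses only 11 ≤ 12, so 12 stock rods are enough.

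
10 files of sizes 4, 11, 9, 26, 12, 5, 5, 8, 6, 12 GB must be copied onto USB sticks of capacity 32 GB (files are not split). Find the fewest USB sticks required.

4

Total = 26 + 12 + 12 + 11 + 9 + 8 + 6 + 5 + 5 + 4 = 98 GB.
Lower bound: ⌈98/32⌉ = 4 USB sticks.
A packing using 4 USB sticks:
  USB stick 1: 26 + 6 = 32
  USB stick 2: 12 + 12 + 8 = 32
  USB stick 3: 11 + 9 + 5 + 5 = 30
  USB stick 4: 4 = 4
This matches the lower bound, so 4 is optimal.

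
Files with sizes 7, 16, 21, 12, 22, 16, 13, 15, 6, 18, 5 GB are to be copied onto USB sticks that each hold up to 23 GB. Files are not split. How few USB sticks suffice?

Total = 22 + 21 + 18 + 16 + 16 + 15 + 13 + 12 + 7 + 6 + 5 = 151 GB.
Lower bound: ⌈151/23⌉ = 7 USB sticks.
Also, 8 files each exceed 23/2 GB, and no two of those can share a USB stick, so at least 8 USB sticks are needed.
A packing using 8 USB sticks:
  USB stick 1: 22 = 22
  USB stick 2: 21 = 21
  USB stick 3: 18 + 5 = 23
  USB stick 4: 16 + 7 = 23
  USB stick 5: 16 + 6 = 22
  USB stick 6: 15 = 15
  USB stick 7: 13 = 13
  USB stick 8: 12 = 12
This matches the lower bound, so 8 is optimal.

8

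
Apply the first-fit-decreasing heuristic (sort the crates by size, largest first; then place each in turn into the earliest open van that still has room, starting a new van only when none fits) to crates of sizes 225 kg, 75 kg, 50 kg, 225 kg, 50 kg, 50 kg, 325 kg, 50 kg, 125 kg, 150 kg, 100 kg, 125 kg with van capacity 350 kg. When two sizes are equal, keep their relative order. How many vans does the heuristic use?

5

Sorted descending: 325, 225, 225, 150, 125, 125, 100, 75, 50, 50, 50, 50.
  325 → van 1 (new)  [load 325/350]
  225 → van 2 (new)  [load 225/350]
  225 → van 3 (new)  [load 225/350]
  150 → van 4 (new)  [load 150/350]
  125 → van 2  [load 350/350]
  125 → van 3  [load 350/350]
  100 → van 4  [load 250/350]
  75 → van 4  [load 325/350]
  50 → van 5 (new)  [load 50/350]
  50 → van 5  [load 100/350]
  50 → van 5  [load 150/350]
  50 → van 5  [load 200/350]
5 vans opened.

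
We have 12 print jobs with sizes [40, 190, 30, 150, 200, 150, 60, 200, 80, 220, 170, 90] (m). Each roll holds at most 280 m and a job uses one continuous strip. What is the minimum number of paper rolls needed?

Total = 220 + 200 + 200 + 190 + 170 + 150 + 150 + 90 + 80 + 60 + 40 + 30 = 1580 m.
Lower bound: ⌈1580/280⌉ = 6 paper rolls.
Also, 7 print jobs each exceed 140 m, and no two of those can share a roll, so at least 7 paper rolls are needed.
A packing using 7 paper rolls:
  roll 1: 220 + 60 = 280
  roll 2: 200 + 80 = 280
  roll 3: 200 + 40 + 30 = 270
  roll 4: 190 + 90 = 280
  roll 5: 170 = 170
  roll 6: 150 = 150
  roll 7: 150 = 150
This matches the lower bound, so 7 is optimal.

7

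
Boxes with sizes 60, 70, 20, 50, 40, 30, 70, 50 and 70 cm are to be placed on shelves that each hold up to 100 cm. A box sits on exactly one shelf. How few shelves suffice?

Total = 70 + 70 + 70 + 60 + 50 + 50 + 40 + 30 + 20 = 460 cm.
Lower bound: ⌈460/100⌉ = 5 shelves.
A packing using 5 shelves:
  shelf 1: 70 + 30 = 100
  shelf 2: 70 + 20 = 90
  shelf 3: 70 = 70
  shelf 4: 60 + 40 = 100
  shelf 5: 50 + 50 = 100
This matches the lower bound, so 5 is optimal.

5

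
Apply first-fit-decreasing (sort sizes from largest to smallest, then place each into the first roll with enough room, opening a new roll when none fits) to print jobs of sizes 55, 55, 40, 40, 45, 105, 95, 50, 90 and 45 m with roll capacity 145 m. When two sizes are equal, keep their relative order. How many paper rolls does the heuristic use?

5

Sorted descending: 105, 95, 90, 55, 55, 50, 45, 45, 40, 40.
  105 → roll 1 (new)  [load 105/145]
  95 → roll 2 (new)  [load 95/145]
  90 → roll 3 (new)  [load 90/145]
  55 → roll 3  [load 145/145]
  55 → roll 4 (new)  [load 55/145]
  50 → roll 2  [load 145/145]
  45 → roll 4  [load 100/145]
  45 → roll 4  [load 145/145]
  40 → roll 1  [load 145/145]
  40 → roll 5 (new)  [load 40/145]
5 paper rolls opened.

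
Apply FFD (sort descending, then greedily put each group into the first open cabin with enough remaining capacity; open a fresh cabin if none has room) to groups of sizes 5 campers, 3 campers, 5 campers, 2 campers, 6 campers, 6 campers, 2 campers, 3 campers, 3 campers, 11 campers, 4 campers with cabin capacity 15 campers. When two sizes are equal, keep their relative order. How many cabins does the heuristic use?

Sorted descending: 11, 6, 6, 5, 5, 4, 3, 3, 3, 2, 2.
  11 → cabin 1 (new)  [load 11/15]
  6 → cabin 2 (new)  [load 6/15]
  6 → cabin 2  [load 12/15]
  5 → cabin 3 (new)  [load 5/15]
  5 → cabin 3  [load 10/15]
  4 → cabin 1  [load 15/15]
  3 → cabin 2  [load 15/15]
  3 → cabin 3  [load 13/15]
  3 → cabin 4 (new)  [load 3/15]
  2 → cabin 3  [load 15/15]
  2 → cabin 4  [load 5/15]
4 cabins opened.

4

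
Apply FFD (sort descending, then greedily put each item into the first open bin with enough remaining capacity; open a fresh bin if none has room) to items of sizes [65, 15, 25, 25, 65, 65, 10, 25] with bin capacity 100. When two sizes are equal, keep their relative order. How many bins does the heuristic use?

Sorted descending: 65, 65, 65, 25, 25, 25, 15, 10.
  65 → bin 1 (new)  [load 65/100]
  65 → bin 2 (new)  [load 65/100]
  65 → bin 3 (new)  [load 65/100]
  25 → bin 1  [load 90/100]
  25 → bin 2  [load 90/100]
  25 → bin 3  [load 90/100]
  15 → bin 4 (new)  [load 15/100]
  10 → bin 1  [load 100/100]
4 bins opened.

4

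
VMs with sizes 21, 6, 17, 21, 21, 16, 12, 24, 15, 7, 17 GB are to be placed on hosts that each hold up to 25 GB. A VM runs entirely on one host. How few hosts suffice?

Total = 24 + 21 + 21 + 21 + 17 + 17 + 16 + 15 + 12 + 7 + 6 = 177 GB.
Lower bound: ⌈177/25⌉ = 8 hosts.
A packing using 9 hosts:
  host 1: 24 = 24
  host 2: 21 = 21
  host 3: 21 = 21
  host 4: 21 = 21
  host 5: 17 + 7 = 24
  host 6: 17 + 6 = 23
  host 7: 16 = 16
  host 8: 15 = 15
  host 9: 12 = 12
No arrangement into 8 hosts stays within capacity, so 9 is optimal.

9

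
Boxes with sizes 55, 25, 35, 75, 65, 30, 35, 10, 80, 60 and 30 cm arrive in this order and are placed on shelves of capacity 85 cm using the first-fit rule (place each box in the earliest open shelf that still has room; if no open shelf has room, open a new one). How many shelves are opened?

  55 → shelf 1 (new)  [load 55/85]
  25 → shelf 1  [load 80/85]
  35 → shelf 2 (new)  [load 35/85]
  75 → shelf 3 (new)  [load 75/85]
  65 → shelf 4 (new)  [load 65/85]
  30 → shelf 2  [load 65/85]
  35 → shelf 5 (new)  [load 35/85]
  10 → shelf 2  [load 75/85]
  80 → shelf 6 (new)  [load 80/85]
  60 → shelf 7 (new)  [load 60/85]
  30 → shelf 5  [load 65/85]
7 shelves opened.

7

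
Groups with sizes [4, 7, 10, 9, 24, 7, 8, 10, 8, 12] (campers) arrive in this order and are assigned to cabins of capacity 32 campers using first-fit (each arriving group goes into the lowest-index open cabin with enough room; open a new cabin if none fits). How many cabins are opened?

4

  4 → cabin 1 (new)  [load 4/32]
  7 → cabin 1  [load 11/32]
  10 → cabin 1  [load 21/32]
  9 → cabin 1  [load 30/32]
  24 → cabin 2 (new)  [load 24/32]
  7 → cabin 2  [load 31/32]
  8 → cabin 3 (new)  [load 8/32]
  10 → cabin 3  [load 18/32]
  8 → cabin 3  [load 26/32]
  12 → cabin 4 (new)  [load 12/32]
4 cabins opened.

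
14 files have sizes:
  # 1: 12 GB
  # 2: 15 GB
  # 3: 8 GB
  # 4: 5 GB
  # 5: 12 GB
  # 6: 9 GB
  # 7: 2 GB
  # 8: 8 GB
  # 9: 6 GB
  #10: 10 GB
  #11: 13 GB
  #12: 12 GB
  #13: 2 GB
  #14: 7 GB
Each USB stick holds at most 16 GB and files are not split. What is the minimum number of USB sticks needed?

9

Total = 15 + 13 + 12 + 12 + 12 + 10 + 9 + 8 + 8 + 7 + 6 + 5 + 2 + 2 = 121 GB.
Lower bound: ⌈121/16⌉ = 8 USB sticks.
A packing using 9 USB sticks:
  USB stick 1: 15 = 15
  USB stick 2: 13 + 2 = 15
  USB stick 3: 12 + 2 = 14
  USB stick 4: 12 = 12
  USB stick 5: 12 = 12
  USB stick 6: 10 + 6 = 16
  USB stick 7: 9 + 7 = 16
  USB stick 8: 8 + 8 = 16
  USB stick 9: 5 = 5
No arrangement into 8 USB sticks stays within capacity, so 9 is optimal.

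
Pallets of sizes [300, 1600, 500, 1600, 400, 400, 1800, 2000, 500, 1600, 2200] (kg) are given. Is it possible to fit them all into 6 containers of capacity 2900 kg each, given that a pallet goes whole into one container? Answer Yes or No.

Yes

A valid assignment using 6 containers:
  container 1: 2200 + 500 = 2700
  container 2: 2000 + 500 + 400 = 2900
  container 3: 1800 + 400 + 300 = 2500
  container 4: 1600 = 1600
  container 5: 1600 = 1600
  container 6: 1600 = 1600
Every load is within 2900 kg, so 6 containers suffice.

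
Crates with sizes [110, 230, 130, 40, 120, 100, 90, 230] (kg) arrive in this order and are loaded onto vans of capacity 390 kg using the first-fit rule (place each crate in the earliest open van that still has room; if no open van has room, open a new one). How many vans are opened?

3

  110 → van 1 (new)  [load 110/390]
  230 → van 1  [load 340/390]
  130 → van 2 (new)  [load 130/390]
  40 → van 1  [load 380/390]
  120 → van 2  [load 250/390]
  100 → van 2  [load 350/390]
  90 → van 3 (new)  [load 90/390]
  230 → van 3  [load 320/390]
3 vans opened.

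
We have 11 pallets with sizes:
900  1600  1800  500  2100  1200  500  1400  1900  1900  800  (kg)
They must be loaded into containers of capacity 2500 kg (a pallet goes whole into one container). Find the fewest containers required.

Total = 2100 + 1900 + 1900 + 1800 + 1600 + 1400 + 1200 + 900 + 800 + 500 + 500 = 14600 kg.
Lower bound: ⌈14600/2500⌉ = 6 containers.
A packing using 7 containers:
  container 1: 2100 = 2100
  container 2: 1900 + 500 = 2400
  container 3: 1900 + 500 = 2400
  container 4: 1800 = 1800
  container 5: 1600 + 900 = 2500
  container 6: 1400 + 800 = 2200
  container 7: 1200 = 1200
No arrangement into 6 containers stays within capacity, so 7 is optimal.

7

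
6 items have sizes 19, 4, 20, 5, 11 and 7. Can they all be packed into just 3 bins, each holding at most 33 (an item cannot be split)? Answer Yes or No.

A valid assignment using 3 bins:
  bin 1: 20 + 11 = 31
  bin 2: 19 + 7 + 5 = 31
  bin 3: 4 = 4
Every load is within 33, so 3 bins suffice.

Yes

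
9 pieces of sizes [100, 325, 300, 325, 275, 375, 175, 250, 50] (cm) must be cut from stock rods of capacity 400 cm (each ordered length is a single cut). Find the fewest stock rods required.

Total = 375 + 325 + 325 + 300 + 275 + 250 + 175 + 100 + 50 = 2175 cm.
Lower bound: ⌈2175/400⌉ = 6 stock rods.
A packing using 7 stock rods:
  stock rod 1: 375 = 375
  stock rod 2: 325 + 50 = 375
  stock rod 3: 325 = 325
  stock rod 4: 300 + 100 = 400
  stock rod 5: 275 = 275
  stock rod 6: 250 = 250
  stock rod 7: 175 = 175
No arrangement into 6 stock rods stays within capacity, so 7 is optimal.

7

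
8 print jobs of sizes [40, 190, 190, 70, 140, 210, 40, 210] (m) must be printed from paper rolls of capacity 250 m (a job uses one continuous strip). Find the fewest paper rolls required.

Total = 210 + 210 + 190 + 190 + 140 + 70 + 40 + 40 = 1090 m.
Lower bound: ⌈1090/250⌉ = 5 paper rolls.
A packing using 5 paper rolls:
  roll 1: 210 + 40 = 250
  roll 2: 210 + 40 = 250
  roll 3: 190 = 190
  roll 4: 190 = 190
  roll 5: 140 + 70 = 210
This matches the lower bound, so 5 is optimal.

5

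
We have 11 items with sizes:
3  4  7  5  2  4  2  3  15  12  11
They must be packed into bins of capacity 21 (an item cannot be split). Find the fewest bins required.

4

Total = 15 + 12 + 11 + 7 + 5 + 4 + 4 + 3 + 3 + 2 + 2 = 68.
Lower bound: ⌈68/21⌉ = 4 bins.
A packing using 4 bins:
  bin 1: 15 + 5 = 20
  bin 2: 12 + 7 + 2 = 21
  bin 3: 11 + 4 + 4 + 2 = 21
  bin 4: 3 + 3 = 6
This matches the lower bound, so 4 is optimal.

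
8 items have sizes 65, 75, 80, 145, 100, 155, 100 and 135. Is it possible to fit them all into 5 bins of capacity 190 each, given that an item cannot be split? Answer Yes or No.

Total = 855; ⌈855/190⌉ = 5.
The bound of 5 does not rule out 5, but exhaustive search shows no assignment into 5 bins of capacity 190 exists — the minimum is 6.

No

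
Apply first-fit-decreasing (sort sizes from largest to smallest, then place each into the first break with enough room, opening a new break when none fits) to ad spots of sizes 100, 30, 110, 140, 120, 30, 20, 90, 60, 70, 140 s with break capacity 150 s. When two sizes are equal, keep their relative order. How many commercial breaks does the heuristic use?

Sorted descending: 140, 140, 120, 110, 100, 90, 70, 60, 30, 30, 20.
  140 → break 1 (new)  [load 140/150]
  140 → break 2 (new)  [load 140/150]
  120 → break 3 (new)  [load 120/150]
  110 → break 4 (new)  [load 110/150]
  100 → break 5 (new)  [load 100/150]
  90 → break 6 (new)  [load 90/150]
  70 → break 7 (new)  [load 70/150]
  60 → break 6  [load 150/150]
  30 → break 3  [load 150/150]
  30 → break 4  [load 140/150]
  20 → break 5  [load 120/150]
7 commercial breaks opened.

7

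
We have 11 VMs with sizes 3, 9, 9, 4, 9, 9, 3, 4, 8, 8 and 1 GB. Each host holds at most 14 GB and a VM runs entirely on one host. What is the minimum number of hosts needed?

Total = 9 + 9 + 9 + 9 + 8 + 8 + 4 + 4 + 3 + 3 + 1 = 67 GB.
Lower bound: ⌈67/14⌉ = 5 hosts.
Also, 6 VMs each exceed 7 GB, and no two of those can share a host, so at least 6 hosts are needed.
A packing using 6 hosts:
  host 1: 9 + 4 + 1 = 14
  host 2: 9 + 4 = 13
  host 3: 9 + 3 = 12
  host 4: 9 + 3 = 12
  host 5: 8 = 8
  host 6: 8 = 8
This matches the lower bound, so 6 is optimal.

6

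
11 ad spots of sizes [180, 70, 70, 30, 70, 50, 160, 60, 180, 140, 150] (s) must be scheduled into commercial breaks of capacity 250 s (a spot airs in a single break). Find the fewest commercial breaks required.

5

Total = 180 + 180 + 160 + 150 + 140 + 70 + 70 + 70 + 60 + 50 + 30 = 1160 s.
Lower bound: ⌈1160/250⌉ = 5 commercial breaks.
A packing using 5 commercial breaks:
  break 1: 180 + 70 = 250
  break 2: 180 + 70 = 250
  break 3: 160 + 70 = 230
  break 4: 150 + 60 + 30 = 240
  break 5: 140 + 50 = 190
This matches the lower bound, so 5 is optimal.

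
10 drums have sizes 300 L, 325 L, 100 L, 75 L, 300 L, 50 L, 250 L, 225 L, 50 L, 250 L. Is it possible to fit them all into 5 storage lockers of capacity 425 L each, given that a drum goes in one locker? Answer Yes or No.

Total = 1925 L; ⌈1925/425⌉ = 5.
6 drums each exceed half the capacity and cannot share a locker, forcing at least 6 storage lockers.
At least 6 storage lockers are required, but only 5 are allowed.

No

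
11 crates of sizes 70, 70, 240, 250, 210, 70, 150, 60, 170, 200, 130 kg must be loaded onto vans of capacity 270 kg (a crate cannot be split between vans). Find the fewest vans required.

7

Total = 250 + 240 + 210 + 200 + 170 + 150 + 130 + 70 + 70 + 70 + 60 = 1620 kg.
Lower bound: ⌈1620/270⌉ = 6 vans.
A packing using 7 vans:
  van 1: 250 = 250
  van 2: 240 = 240
  van 3: 210 + 60 = 270
  van 4: 200 + 70 = 270
  van 5: 170 + 70 = 240
  van 6: 150 + 70 = 220
  van 7: 130 = 130
No arrangement into 6 vans stays within capacity, so 7 is optimal.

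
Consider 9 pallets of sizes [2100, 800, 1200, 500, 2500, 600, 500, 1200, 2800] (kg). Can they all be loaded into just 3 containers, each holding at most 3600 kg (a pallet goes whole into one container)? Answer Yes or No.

No

Total = 12200 kg; ⌈12200/3600⌉ = 4.
At least 4 containers are required, but only 3 are allowed.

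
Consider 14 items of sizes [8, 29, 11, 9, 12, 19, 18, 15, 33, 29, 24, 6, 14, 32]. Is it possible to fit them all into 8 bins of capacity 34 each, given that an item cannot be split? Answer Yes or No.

No

Total = 259; ⌈259/34⌉ = 8.
The bound of 8 does not rule out 8, but exhaustive search shows no assignment into 8 bins of capacity 34 exists — the minimum is 9.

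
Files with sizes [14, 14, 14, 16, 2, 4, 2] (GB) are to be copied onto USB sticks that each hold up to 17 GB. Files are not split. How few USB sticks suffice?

5

Total = 16 + 14 + 14 + 14 + 4 + 2 + 2 = 66 GB.
Lower bound: ⌈66/17⌉ = 4 USB sticks.
A packing using 5 USB sticks:
  USB stick 1: 16 = 16
  USB stick 2: 14 + 2 = 16
  USB stick 3: 14 + 2 = 16
  USB stick 4: 14 = 14
  USB stick 5: 4 = 4
No arrangement into 4 USB sticks stays within capacity, so 5 is optimal.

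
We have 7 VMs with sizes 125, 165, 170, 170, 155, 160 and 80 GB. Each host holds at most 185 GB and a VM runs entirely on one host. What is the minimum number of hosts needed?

7

Total = 170 + 170 + 165 + 160 + 155 + 125 + 80 = 1025 GB.
Lower bound: ⌈1025/185⌉ = 6 hosts.
A packing using 7 hosts:
  host 1: 170 = 170
  host 2: 170 = 170
  host 3: 165 = 165
  host 4: 160 = 160
  host 5: 155 = 155
  host 6: 125 = 125
  host 7: 80 = 80
No arrangement into 6 hosts stays within capacity, so 7 is optimal.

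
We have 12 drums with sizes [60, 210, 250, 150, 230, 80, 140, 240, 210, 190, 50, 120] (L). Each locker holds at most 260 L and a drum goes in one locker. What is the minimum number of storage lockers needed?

Total = 250 + 240 + 230 + 210 + 210 + 190 + 150 + 140 + 120 + 80 + 60 + 50 = 1930 L.
Lower bound: ⌈1930/260⌉ = 8 storage lockers.
A packing using 8 storage lockers:
  locker 1: 250 = 250
  locker 2: 240 = 240
  locker 3: 230 = 230
  locker 4: 210 + 50 = 260
  locker 5: 210 = 210
  locker 6: 190 + 60 = 250
  locker 7: 150 + 80 = 230
  locker 8: 140 + 120 = 260
This matches the lower bound, so 8 is optimal.

8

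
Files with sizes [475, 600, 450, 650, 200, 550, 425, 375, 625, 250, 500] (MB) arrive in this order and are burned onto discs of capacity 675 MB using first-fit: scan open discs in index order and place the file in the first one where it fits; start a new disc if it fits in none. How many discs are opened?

  475 → disc 1 (new)  [load 475/675]
  600 → disc 2 (new)  [load 600/675]
  450 → disc 3 (new)  [load 450/675]
  650 → disc 4 (new)  [load 650/675]
  200 → disc 1  [load 675/675]
  550 → disc 5 (new)  [load 550/675]
  425 → disc 6 (new)  [load 425/675]
  375 → disc 7 (new)  [load 375/675]
  625 → disc 8 (new)  [load 625/675]
  250 → disc 6  [load 675/675]
  500 → disc 9 (new)  [load 500/675]
9 discs opened.

9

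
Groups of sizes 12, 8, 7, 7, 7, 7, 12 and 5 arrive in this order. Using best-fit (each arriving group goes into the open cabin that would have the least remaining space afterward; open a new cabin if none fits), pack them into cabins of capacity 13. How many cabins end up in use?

  12 → cabin 1 (new)  [load 12/13]
  8 → cabin 2 (new)  [load 8/13]
  7 → cabin 3 (new)  [load 7/13]
  7 → cabin 4 (new)  [load 7/13]
  7 → cabin 5 (new)  [load 7/13]
  7 → cabin 6 (new)  [load 7/13]
  12 → cabin 7 (new)  [load 12/13]
  5 → cabin 2  [load 13/13]
7 cabins opened.

7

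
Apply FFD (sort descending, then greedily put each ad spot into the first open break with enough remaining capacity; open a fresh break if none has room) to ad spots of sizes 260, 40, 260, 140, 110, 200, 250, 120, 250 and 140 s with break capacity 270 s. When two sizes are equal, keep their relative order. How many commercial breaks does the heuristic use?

Sorted descending: 260, 260, 250, 250, 200, 140, 140, 120, 110, 40.
  260 → break 1 (new)  [load 260/270]
  260 → break 2 (new)  [load 260/270]
  250 → break 3 (new)  [load 250/270]
  250 → break 4 (new)  [load 250/270]
  200 → break 5 (new)  [load 200/270]
  140 → break 6 (new)  [load 140/270]
  140 → break 7 (new)  [load 140/270]
  120 → break 6  [load 260/270]
  110 → break 7  [load 250/270]
  40 → break 5  [load 240/270]
7 commercial breaks opened.

7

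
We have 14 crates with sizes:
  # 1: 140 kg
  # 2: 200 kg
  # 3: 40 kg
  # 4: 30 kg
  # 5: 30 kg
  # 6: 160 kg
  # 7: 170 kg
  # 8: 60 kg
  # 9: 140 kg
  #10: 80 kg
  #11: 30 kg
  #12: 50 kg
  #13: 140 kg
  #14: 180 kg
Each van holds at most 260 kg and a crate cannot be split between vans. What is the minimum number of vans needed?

7

Total = 200 + 180 + 170 + 160 + 140 + 140 + 140 + 80 + 60 + 50 + 40 + 30 + 30 + 30 = 1450 kg.
Lower bound: ⌈1450/260⌉ = 6 vans.
Also, 7 crates each exceed 130 kg, and no two of those can share a van, so at least 7 vans are needed.
A packing using 7 vans:
  van 1: 200 + 60 = 260
  van 2: 180 + 80 = 260
  van 3: 170 + 50 + 40 = 260
  van 4: 160 + 30 + 30 + 30 = 250
  van 5: 140 = 140
  van 6: 140 = 140
  van 7: 140 = 140
This matches the lower bound, so 7 is optimal.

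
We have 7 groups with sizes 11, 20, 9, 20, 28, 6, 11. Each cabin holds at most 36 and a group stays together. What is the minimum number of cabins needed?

Total = 28 + 20 + 20 + 11 + 11 + 9 + 6 = 105.
Lower bound: ⌈105/36⌉ = 3 cabins.
A packing using 4 cabins:
  cabin 1: 28 + 6 = 34
  cabin 2: 20 + 11 = 31
  cabin 3: 20 + 11 = 31
  cabin 4: 9 = 9
No arrangement into 3 cabins stays within capacity, so 4 is optimal.

4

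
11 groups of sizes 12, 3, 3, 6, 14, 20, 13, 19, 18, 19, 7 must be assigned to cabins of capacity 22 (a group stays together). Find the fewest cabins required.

7

Total = 20 + 19 + 19 + 18 + 14 + 13 + 12 + 7 + 6 + 3 + 3 = 134.
Lower bound: ⌈134/22⌉ = 7 cabins.
A packing using 7 cabins:
  cabin 1: 20 = 20
  cabin 2: 19 + 3 = 22
  cabin 3: 19 + 3 = 22
  cabin 4: 18 = 18
  cabin 5: 14 + 7 = 21
  cabin 6: 13 + 6 = 19
  cabin 7: 12 = 12
This matches the lower bound, so 7 is optimal.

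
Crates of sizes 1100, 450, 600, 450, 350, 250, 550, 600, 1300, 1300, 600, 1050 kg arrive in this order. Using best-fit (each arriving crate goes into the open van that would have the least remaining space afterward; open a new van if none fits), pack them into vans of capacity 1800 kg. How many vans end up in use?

6

  1100 → van 1 (new)  [load 1100/1800]
  450 → van 1  [load 1550/1800]
  600 → van 2 (new)  [load 600/1800]
  450 → van 2  [load 1050/1800]
  350 → van 2  [load 1400/1800]
  250 → van 1  [load 1800/1800]
  550 → van 3 (new)  [load 550/1800]
  600 → van 3  [load 1150/1800]
  1300 → van 4 (new)  [load 1300/1800]
  1300 → van 5 (new)  [load 1300/1800]
  600 → van 3  [load 1750/1800]
  1050 → van 6 (new)  [load 1050/1800]
6 vans opened.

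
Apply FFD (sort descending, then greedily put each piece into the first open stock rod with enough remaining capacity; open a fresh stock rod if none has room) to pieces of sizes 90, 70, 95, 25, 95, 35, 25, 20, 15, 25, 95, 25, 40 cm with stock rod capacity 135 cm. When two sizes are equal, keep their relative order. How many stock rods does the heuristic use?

5

Sorted descending: 95, 95, 95, 90, 70, 40, 35, 25, 25, 25, 25, 20, 15.
  95 → stock rod 1 (new)  [load 95/135]
  95 → stock rod 2 (new)  [load 95/135]
  95 → stock rod 3 (new)  [load 95/135]
  90 → stock rod 4 (new)  [load 90/135]
  70 → stock rod 5 (new)  [load 70/135]
  40 → stock rod 1  [load 135/135]
  35 → stock rod 2  [load 130/135]
  25 → stock rod 3  [load 120/135]
  25 → stock rod 4  [load 115/135]
  25 → stock rod 5  [load 95/135]
  25 → stock rod 5  [load 120/135]
  20 → stock rod 4  [load 135/135]
  15 → stock rod 3  [load 135/135]
5 stock rods opened.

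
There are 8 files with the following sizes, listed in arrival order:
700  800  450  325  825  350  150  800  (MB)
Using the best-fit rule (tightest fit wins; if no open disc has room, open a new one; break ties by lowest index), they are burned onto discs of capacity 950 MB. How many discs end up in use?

6

  700 → disc 1 (new)  [load 700/950]
  800 → disc 2 (new)  [load 800/950]
  450 → disc 3 (new)  [load 450/950]
  325 → disc 3  [load 775/950]
  825 → disc 4 (new)  [load 825/950]
  350 → disc 5 (new)  [load 350/950]
  150 → disc 2  [load 950/950]
  800 → disc 6 (new)  [load 800/950]
6 discs opened.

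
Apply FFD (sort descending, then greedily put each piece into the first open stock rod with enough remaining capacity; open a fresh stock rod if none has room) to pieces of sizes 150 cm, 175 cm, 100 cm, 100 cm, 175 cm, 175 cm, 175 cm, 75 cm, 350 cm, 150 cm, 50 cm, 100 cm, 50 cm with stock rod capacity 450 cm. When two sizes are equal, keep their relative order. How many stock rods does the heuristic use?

Sorted descending: 350, 175, 175, 175, 175, 150, 150, 100, 100, 100, 75, 50, 50.
  350 → stock rod 1 (new)  [load 350/450]
  175 → stock rod 2 (new)  [load 175/450]
  175 → stock rod 2  [load 350/450]
  175 → stock rod 3 (new)  [load 175/450]
  175 → stock rod 3  [load 350/450]
  150 → stock rod 4 (new)  [load 150/450]
  150 → stock rod 4  [load 300/450]
  100 → stock rod 1  [load 450/450]
  100 → stock rod 2  [load 450/450]
  100 → stock rod 3  [load 450/450]
  75 → stock rod 4  [load 375/450]
  50 → stock rod 4  [load 425/450]
  50 → stock rod 5 (new)  [load 50/450]
5 stock rods opened.

5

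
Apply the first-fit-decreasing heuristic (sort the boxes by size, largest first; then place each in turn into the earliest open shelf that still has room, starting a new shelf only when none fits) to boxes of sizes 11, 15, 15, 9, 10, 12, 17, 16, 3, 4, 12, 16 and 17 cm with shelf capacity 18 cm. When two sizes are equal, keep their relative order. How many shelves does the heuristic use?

11

Sorted descending: 17, 17, 16, 16, 15, 15, 12, 12, 11, 10, 9, 4, 3.
  17 → shelf 1 (new)  [load 17/18]
  17 → shelf 2 (new)  [load 17/18]
  16 → shelf 3 (new)  [load 16/18]
  16 → shelf 4 (new)  [load 16/18]
  15 → shelf 5 (new)  [load 15/18]
  15 → shelf 6 (new)  [load 15/18]
  12 → shelf 7 (new)  [load 12/18]
  12 → shelf 8 (new)  [load 12/18]
  11 → shelf 9 (new)  [load 11/18]
  10 → shelf 10 (new)  [load 10/18]
  9 → shelf 11 (new)  [load 9/18]
  4 → shelf 7  [load 16/18]
  3 → shelf 5  [load 18/18]
11 shelves opened.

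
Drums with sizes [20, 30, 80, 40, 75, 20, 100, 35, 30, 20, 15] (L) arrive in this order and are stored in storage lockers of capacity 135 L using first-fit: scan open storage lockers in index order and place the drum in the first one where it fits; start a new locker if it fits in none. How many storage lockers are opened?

4

  20 → locker 1 (new)  [load 20/135]
  30 → locker 1  [load 50/135]
  80 → locker 1  [load 130/135]
  40 → locker 2 (new)  [load 40/135]
  75 → locker 2  [load 115/135]
  20 → locker 2  [load 135/135]
  100 → locker 3 (new)  [load 100/135]
  35 → locker 3  [load 135/135]
  30 → locker 4 (new)  [load 30/135]
  20 → locker 4  [load 50/135]
  15 → locker 4  [load 65/135]
4 storage lockers opened.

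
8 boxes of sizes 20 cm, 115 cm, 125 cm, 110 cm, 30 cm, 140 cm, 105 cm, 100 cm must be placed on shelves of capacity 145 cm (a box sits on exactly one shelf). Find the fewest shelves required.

6

Total = 140 + 125 + 115 + 110 + 105 + 100 + 30 + 20 = 745 cm.
Lower bound: ⌈745/145⌉ = 6 shelves.
A packing using 6 shelves:
  shelf 1: 140 = 140
  shelf 2: 125 + 20 = 145
  shelf 3: 115 + 30 = 145
  shelf 4: 110 = 110
  shelf 5: 105 = 105
  shelf 6: 100 = 100
This matches the lower bound, so 6 is optimal.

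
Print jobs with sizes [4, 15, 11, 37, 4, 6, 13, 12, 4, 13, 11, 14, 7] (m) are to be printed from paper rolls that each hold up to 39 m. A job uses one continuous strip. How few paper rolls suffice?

Total = 37 + 15 + 14 + 13 + 13 + 12 + 11 + 11 + 7 + 6 + 4 + 4 + 4 = 151 m.
Lower bound: ⌈151/39⌉ = 4 paper rolls.
A packing using 4 paper rolls:
  roll 1: 37 = 37
  roll 2: 15 + 14 + 6 + 4 = 39
  roll 3: 13 + 13 + 12 = 38
  roll 4: 11 + 11 + 7 + 4 + 4 = 37
This matches the lower bound, so 4 is optimal.

4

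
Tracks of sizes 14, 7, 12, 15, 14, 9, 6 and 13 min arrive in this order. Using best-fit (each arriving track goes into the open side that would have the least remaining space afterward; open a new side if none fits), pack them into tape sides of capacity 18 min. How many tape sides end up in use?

6

  14 → side 1 (new)  [load 14/18]
  7 → side 2 (new)  [load 7/18]
  12 → side 3 (new)  [load 12/18]
  15 → side 4 (new)  [load 15/18]
  14 → side 5 (new)  [load 14/18]
  9 → side 2  [load 16/18]
  6 → side 3  [load 18/18]
  13 → side 6 (new)  [load 13/18]
6 tape sides opened.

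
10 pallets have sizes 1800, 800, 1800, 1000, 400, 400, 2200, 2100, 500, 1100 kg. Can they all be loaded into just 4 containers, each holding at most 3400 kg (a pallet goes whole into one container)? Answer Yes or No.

A valid assignment using 4 containers:
  container 1: 2200 + 1100 = 3300
  container 2: 2100 + 1000 = 3100
  container 3: 1800 + 800 + 500 = 3100
  container 4: 1800 + 400 + 400 = 2600
Every load is within 3400 kg, so 4 containers suffice.

Yes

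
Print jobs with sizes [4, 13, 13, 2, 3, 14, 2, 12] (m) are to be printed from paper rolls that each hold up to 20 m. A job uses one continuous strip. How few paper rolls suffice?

Total = 14 + 13 + 13 + 12 + 4 + 3 + 2 + 2 = 63 m.
Lower bound: ⌈63/20⌉ = 4 paper rolls.
A packing using 4 paper rolls:
  roll 1: 14 + 4 + 2 = 20
  roll 2: 13 + 3 + 2 = 18
  roll 3: 13 = 13
  roll 4: 12 = 12
This matches the lower bound, so 4 is optimal.

4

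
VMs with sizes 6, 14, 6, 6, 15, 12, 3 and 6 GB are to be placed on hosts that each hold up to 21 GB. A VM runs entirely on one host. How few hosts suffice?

Total = 15 + 14 + 12 + 6 + 6 + 6 + 6 + 3 = 68 GB.
Lower bound: ⌈68/21⌉ = 4 hosts.
A packing using 4 hosts:
  host 1: 15 + 6 = 21
  host 2: 14 + 6 = 20
  host 3: 12 + 6 + 3 = 21
  host 4: 6 = 6
This matches the lower bound, so 4 is optimal.

4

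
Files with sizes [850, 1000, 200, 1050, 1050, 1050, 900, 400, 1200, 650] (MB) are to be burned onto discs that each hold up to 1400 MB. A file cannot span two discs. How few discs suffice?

8

Total = 1200 + 1050 + 1050 + 1050 + 1000 + 900 + 850 + 650 + 400 + 200 = 8350 MB.
Lower bound: ⌈8350/1400⌉ = 6 discs.
Also, 7 files each exceed 700 MB, and no two of those can share a disc, so at least 7 discs are needed.
A packing using 8 discs:
  disc 1: 1200 + 200 = 1400
  disc 2: 1050 = 1050
  disc 3: 1050 = 1050
  disc 4: 1050 = 1050
  disc 5: 1000 + 400 = 1400
  disc 6: 900 = 900
  disc 7: 850 = 850
  disc 8: 650 = 650
No arrangement into 7 discs stays within capacity, so 8 is optimal.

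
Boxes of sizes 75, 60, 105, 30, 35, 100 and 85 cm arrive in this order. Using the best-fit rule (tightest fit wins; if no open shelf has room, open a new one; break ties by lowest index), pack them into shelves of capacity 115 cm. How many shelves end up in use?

  75 → shelf 1 (new)  [load 75/115]
  60 → shelf 2 (new)  [load 60/115]
  105 → shelf 3 (new)  [load 105/115]
  30 → shelf 1  [load 105/115]
  35 → shelf 2  [load 95/115]
  100 → shelf 4 (new)  [load 100/115]
  85 → shelf 5 (new)  [load 85/115]
5 shelves opened.

5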